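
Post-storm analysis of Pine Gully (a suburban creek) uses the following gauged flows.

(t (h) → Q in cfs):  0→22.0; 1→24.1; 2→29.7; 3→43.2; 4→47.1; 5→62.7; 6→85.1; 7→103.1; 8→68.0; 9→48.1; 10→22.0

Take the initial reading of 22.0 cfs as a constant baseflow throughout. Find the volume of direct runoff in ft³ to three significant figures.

V ≈ 1.13 × 10^6 ft³

Direct-runoff ordinates (Q − Q_b): 0.0, 2.1, 7.7, 21.2, 25.1, 40.7, 63.1, 81.1, 46.0, 26.1, 0.0 cfs.
ΣQ_DR = 313.1 cfs.
With Δt = 1 h = 3600 s, V = ΣQ_DR · Δt = 313.1 × 3600 = 1.13 × 10^6 ft³.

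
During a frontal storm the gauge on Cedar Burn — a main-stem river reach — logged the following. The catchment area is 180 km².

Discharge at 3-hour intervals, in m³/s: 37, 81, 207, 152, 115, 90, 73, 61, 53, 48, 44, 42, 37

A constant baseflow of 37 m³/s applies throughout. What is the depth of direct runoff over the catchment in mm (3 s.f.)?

Direct runoff: 0.0, 44.0, 170.0, 115.0, 78.0, 53.0, 36.0, 24.0, 16.0, 11.0, 7.0, 5.0, 0.0 m³/s; ΣQ_DR = 559.0 m³/s.
V = ΣQ_DR · Δt = 559.0 × 10800 s = 6.037 × 10^6 m³.
Over A = 180 km², depth = V / A = 33.5 mm.

d ≈ 33.5 mm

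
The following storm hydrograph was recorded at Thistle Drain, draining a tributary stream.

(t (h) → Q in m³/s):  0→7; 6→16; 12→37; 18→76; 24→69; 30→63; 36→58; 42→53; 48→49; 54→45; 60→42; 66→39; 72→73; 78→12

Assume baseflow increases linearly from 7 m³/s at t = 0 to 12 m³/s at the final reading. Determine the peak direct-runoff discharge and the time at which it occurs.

Subtracting baseflow gives direct-runoff ordinates: 0.00, 8.62, 29.23, 67.85, 60.46, 54.08, 48.69, 43.31, 38.92, 34.54, 31.15, 27.77, 61.38, 0.00 m³/s.
The maximum is 67.85 m³/s, occurring at the reading for t = 18 h.

Q_p = 67.85 m³/s at t = 18 h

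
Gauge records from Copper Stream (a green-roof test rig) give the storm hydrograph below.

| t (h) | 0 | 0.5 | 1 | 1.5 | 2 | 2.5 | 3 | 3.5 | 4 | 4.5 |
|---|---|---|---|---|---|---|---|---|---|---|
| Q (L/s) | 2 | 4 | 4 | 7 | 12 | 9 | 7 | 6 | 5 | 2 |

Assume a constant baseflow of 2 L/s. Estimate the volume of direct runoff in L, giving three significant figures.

V ≈ 68400 L

Direct-runoff ordinates (Q − Q_b): 0.0, 2.0, 2.0, 5.0, 10.0, 7.0, 5.0, 4.0, 3.0, 0.0 L/s.
ΣQ_DR = 38.00 L/s.
With Δt = 0.5 h = 1800 s, V = ΣQ_DR · Δt = 38.00 × 1800 = 68400 L.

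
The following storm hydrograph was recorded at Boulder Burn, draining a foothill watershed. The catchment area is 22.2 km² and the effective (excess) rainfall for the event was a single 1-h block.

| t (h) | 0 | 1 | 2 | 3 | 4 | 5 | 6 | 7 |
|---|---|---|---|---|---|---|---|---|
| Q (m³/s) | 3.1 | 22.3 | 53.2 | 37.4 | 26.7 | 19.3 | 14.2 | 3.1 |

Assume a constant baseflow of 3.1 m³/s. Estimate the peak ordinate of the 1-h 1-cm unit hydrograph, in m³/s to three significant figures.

U_p ≈ 20.0 m³/s

Direct runoff: 0.0, 19.2, 50.1, 34.3, 23.6, 16.2, 11.1, 0.0 m³/s; ΣQ_DR = 154.5 m³/s, peak = 50.1 m³/s.
Runoff depth d = ΣQ_DR·Δt / A = 154.5 × 3600 / (22.2 km²) = 25.05 mm.
The 1-cm UH is the DRH scaled by (10 mm)/d, so U_p = 50.1 × 10/25.05 = 20.0 m³/s.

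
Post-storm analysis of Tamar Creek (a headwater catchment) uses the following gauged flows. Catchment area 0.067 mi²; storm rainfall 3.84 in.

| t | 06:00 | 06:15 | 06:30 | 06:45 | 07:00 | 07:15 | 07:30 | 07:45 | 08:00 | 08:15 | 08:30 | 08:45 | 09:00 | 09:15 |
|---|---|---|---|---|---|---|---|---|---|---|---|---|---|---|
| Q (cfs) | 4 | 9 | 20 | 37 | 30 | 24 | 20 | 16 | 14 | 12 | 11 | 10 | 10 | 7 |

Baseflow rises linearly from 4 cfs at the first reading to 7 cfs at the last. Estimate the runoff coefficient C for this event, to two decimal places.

C ≈ 0.22

ΣQ_DR = 147.0 cfs; V = ΣQ_DR·Δt = 1.323 × 10^5 ft³.
Runoff depth d = V / A = 0.8500 in.
C = d / P = 0.8500 / 3.84 = 0.22.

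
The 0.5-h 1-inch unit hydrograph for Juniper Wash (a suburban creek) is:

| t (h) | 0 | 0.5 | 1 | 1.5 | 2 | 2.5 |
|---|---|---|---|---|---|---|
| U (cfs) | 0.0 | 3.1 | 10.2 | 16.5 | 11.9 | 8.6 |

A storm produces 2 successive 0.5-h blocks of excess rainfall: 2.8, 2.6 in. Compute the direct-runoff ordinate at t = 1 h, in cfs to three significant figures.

Q ≈ 36.6 cfs

By discrete convolution, Q_j = Σ (P_i / 1 in) · U_{j−i}.
At t = 1 h (j=2): Q = (2.8/1)·10.2 + (2.6/1)·3.1 = 36.6 cfs.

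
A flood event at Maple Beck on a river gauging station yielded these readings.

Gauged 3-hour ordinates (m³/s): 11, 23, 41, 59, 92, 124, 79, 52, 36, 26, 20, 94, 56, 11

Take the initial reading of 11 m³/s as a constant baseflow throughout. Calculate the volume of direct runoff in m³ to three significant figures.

V ≈ 6.16 × 10^6 m³

Direct-runoff ordinates (Q − Q_b): 0.0, 12.0, 30.0, 48.0, 81.0, 113.0, 68.0, 41.0, 25.0, 15.0, 9.0, 83.0, 45.0, 0.0 m³/s.
ΣQ_DR = 570.0 m³/s.
With Δt = 3 h = 10800 s, V = ΣQ_DR · Δt = 570.0 × 10800 = 6.16 × 10^6 m³.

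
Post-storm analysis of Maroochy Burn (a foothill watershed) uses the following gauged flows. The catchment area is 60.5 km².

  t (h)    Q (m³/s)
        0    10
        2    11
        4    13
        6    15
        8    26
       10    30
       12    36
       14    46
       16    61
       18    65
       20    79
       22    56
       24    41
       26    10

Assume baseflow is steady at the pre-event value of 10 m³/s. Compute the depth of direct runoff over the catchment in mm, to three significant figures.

Direct runoff: 0.0, 1.0, 3.0, 5.0, 16.0, 20.0, 26.0, 36.0, 51.0, 55.0, 69.0, 46.0, 31.0, 0.0 m³/s; ΣQ_DR = 359.0 m³/s.
V = ΣQ_DR · Δt = 359.0 × 7200 s = 2.585 × 10^6 m³.
Over A = 60.5 km², depth = V / A = 42.7 mm.

d ≈ 42.7 mm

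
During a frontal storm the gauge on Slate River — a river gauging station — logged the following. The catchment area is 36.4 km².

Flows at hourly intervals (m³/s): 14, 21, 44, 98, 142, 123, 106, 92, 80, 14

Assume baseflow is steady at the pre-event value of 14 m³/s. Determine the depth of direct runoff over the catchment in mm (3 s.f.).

d ≈ 58.7 mm

Direct runoff: 0.0, 7.0, 30.0, 84.0, 128.0, 109.0, 92.0, 78.0, 66.0, 0.0 m³/s; ΣQ_DR = 594.0 m³/s.
V = ΣQ_DR · Δt = 594.0 × 3600 s = 2.138 × 10^6 m³.
Over A = 36.4 km², depth = V / A = 58.7 mm.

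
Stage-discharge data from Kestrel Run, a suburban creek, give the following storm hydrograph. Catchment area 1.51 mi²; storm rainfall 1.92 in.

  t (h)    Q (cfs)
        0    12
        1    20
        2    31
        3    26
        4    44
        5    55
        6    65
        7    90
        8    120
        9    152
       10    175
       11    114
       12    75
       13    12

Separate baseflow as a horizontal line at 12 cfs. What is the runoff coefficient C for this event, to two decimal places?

C ≈ 0.44

ΣQ_DR = 823.0 cfs; V = ΣQ_DR·Δt = 2.963 × 10^6 ft³.
Runoff depth d = V / A = 0.8446 in.
C = d / P = 0.8446 / 1.92 = 0.44.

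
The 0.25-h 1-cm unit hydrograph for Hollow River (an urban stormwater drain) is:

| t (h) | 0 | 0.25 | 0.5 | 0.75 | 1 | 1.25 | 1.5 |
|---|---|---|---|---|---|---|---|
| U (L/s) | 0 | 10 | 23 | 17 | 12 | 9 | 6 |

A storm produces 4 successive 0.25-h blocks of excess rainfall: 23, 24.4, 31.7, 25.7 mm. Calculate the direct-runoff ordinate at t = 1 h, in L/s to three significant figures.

Q ≈ 168 L/s

By discrete convolution, Q_j = Σ (P_i / 10 mm) · U_{j−i}.
At t = 1 h (j=4): Q = (23/10)·12 + (24.4/10)·17 + (31.7/10)·23 + (25.7/10)·10 = 168 L/s.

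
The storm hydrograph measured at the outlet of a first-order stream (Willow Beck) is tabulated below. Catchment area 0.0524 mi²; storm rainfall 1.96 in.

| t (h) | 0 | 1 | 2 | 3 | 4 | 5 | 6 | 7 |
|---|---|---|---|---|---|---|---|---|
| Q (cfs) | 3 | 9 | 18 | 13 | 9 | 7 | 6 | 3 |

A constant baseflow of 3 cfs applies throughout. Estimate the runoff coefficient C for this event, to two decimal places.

C ≈ 0.66

ΣQ_DR = 44.00 cfs; V = ΣQ_DR·Δt = 1.584 × 10^5 ft³.
Runoff depth d = V / A = 1.301 in.
C = d / P = 1.301 / 1.96 = 0.66.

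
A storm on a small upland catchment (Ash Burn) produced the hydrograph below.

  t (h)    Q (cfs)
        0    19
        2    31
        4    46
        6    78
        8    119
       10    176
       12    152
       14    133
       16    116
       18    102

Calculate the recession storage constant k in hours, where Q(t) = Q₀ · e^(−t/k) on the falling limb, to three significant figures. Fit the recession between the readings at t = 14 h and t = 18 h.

On the falling limb, Q drops from 133 to 102 cfs between t = 14 h and t = 18 h (Δt = 4 h).
k = −Δt / ln(Q₂/Q₁) = −4 / ln(102/133) = 15.1 h.

k ≈ 15.1 h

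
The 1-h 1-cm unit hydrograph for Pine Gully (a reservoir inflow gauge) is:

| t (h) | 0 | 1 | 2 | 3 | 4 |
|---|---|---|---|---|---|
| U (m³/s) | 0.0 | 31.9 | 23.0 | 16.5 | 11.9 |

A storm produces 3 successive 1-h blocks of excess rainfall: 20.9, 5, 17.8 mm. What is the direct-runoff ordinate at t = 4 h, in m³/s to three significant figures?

Q ≈ 74.1 m³/s

By discrete convolution, Q_j = Σ (P_i / 10 mm) · U_{j−i}.
At t = 4 h (j=4): Q = (20.9/10)·11.9 + (5/10)·16.5 + (17.8/10)·23.0 = 74.1 m³/s.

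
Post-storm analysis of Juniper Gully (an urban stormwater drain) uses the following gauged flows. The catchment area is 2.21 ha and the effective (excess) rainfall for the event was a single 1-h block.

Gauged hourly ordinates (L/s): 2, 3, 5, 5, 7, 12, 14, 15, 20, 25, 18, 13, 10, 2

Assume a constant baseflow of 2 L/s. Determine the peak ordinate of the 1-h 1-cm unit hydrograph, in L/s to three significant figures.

Direct runoff: 0.0, 1.0, 3.0, 3.0, 5.0, 10.0, 12.0, 13.0, 18.0, 23.0, 16.0, 11.0, 8.0, 0.0 L/s; ΣQ_DR = 123.0 L/s, peak = 23.0 L/s.
Runoff depth d = ΣQ_DR·Δt / A = 123.0 × 3600 / (2.21 ha) = 20.04 mm.
The 1-cm UH is the DRH scaled by (10 mm)/d, so U_p = 23.0 × 10/20.04 = 11.5 L/s.

U_p ≈ 11.5 L/s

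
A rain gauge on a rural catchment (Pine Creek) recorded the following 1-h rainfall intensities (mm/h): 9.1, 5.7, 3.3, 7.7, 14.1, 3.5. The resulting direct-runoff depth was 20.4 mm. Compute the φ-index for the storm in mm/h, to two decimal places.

Only the 4 blocks with intensity above φ contribute runoff: 9.1, 5.7, 7.7, 14.1 mm/h.
Σ(I−φ)·Δt = d  ⇒  (9.1+5.7+7.7+14.1 − 4φ)·1 = 20.4
φ = (36.60 − 20.4/1) / 4 = 4.05 mm/h.

φ ≈ 4.05 mm/h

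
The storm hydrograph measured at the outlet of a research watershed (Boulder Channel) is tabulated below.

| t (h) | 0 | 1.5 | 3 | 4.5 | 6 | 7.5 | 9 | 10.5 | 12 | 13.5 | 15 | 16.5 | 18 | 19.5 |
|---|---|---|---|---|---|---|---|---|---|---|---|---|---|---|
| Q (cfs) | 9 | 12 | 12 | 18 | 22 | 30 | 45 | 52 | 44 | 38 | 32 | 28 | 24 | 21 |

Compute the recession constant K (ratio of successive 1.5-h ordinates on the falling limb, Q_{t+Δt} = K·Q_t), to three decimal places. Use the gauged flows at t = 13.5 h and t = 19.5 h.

Using the recession-limb readings at t = 13.5 h and t = 19.5 h: Q falls from 38 to 21 cfs over 4 intervals.
K = (Q₂/Q₁)^(1/4) = (21/38)^(1/4) = 0.862.

K ≈ 0.862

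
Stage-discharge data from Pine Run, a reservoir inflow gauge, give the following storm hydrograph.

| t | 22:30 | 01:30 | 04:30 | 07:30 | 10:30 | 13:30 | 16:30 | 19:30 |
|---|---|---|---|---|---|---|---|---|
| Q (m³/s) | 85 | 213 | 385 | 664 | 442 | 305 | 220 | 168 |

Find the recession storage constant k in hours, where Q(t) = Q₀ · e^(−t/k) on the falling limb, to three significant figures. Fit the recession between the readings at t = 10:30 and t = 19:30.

k ≈ 9.30 h

On the falling limb, Q drops from 442 to 168 m³/s between t = 10:30 and t = 19:30 (Δt = 9 h).
k = −Δt / ln(Q₂/Q₁) = −9 / ln(168/442) = 9.30 h.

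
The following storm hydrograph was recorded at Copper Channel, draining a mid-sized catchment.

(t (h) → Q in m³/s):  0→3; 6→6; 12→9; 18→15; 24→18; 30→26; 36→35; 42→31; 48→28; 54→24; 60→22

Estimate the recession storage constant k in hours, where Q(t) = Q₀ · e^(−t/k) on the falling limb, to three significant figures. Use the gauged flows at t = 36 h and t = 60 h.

On the falling limb, Q drops from 35 to 22 m³/s between t = 36 h and t = 60 h (Δt = 24 h).
k = −Δt / ln(Q₂/Q₁) = −24 / ln(22/35) = 51.7 h.

k ≈ 51.7 h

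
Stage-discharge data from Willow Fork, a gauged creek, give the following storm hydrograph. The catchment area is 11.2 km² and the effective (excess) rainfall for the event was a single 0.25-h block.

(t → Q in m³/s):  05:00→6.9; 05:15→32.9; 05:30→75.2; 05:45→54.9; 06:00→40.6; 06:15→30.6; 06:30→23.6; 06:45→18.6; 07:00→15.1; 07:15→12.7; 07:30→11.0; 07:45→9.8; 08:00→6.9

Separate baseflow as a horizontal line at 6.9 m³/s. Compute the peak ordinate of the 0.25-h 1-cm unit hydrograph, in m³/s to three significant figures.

U_p ≈ 34.1 m³/s

Direct runoff: 0.0, 26.0, 68.3, 48.0, 33.7, 23.7, 16.7, 11.7, 8.2, 5.8, 4.1, 2.9, 0.0 m³/s; ΣQ_DR = 249.1 m³/s, peak = 68.3 m³/s.
Runoff depth d = ΣQ_DR·Δt / A = 249.1 × 900 / (11.2 km²) = 20.02 mm.
The 1-cm UH is the DRH scaled by (10 mm)/d, so U_p = 68.3 × 10/20.02 = 34.1 m³/s.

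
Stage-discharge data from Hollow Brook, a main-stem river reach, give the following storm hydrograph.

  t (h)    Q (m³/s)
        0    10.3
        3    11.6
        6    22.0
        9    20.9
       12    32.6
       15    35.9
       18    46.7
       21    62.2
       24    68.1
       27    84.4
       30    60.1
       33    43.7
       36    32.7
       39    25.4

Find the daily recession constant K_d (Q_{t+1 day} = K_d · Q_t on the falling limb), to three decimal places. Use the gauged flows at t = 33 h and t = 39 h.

Between t = 33 h and t = 39 h the flow falls from 43.7 to 25.4 m³/s over 2×3 h = 6 h.
Per-interval ratio K = (25.4/43.7)^(1/2) = 0.7624; K_d = K^(24/3) = 0.114.

K_d ≈ 0.114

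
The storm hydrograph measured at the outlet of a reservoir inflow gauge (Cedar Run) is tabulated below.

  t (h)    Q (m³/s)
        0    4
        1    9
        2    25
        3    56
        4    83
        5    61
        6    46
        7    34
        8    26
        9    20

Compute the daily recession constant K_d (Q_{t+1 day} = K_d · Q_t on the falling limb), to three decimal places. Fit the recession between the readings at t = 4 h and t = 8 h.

K_d ≈ 0.001

Between t = 4 h and t = 8 h the flow falls from 83 to 26 m³/s over 4×1 h = 4 h.
Per-interval ratio K = (26/83)^(1/4) = 0.7481; K_d = K^(24/1) = 0.001.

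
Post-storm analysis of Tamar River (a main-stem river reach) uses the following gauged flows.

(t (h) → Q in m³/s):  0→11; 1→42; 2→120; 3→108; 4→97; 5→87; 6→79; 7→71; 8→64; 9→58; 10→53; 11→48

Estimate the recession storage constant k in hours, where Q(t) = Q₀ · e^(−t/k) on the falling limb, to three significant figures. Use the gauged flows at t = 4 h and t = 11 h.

k ≈ 9.95 h

On the falling limb, Q drops from 97 to 48 m³/s between t = 4 h and t = 11 h (Δt = 7 h).
k = −Δt / ln(Q₂/Q₁) = −7 / ln(48/97) = 9.95 h.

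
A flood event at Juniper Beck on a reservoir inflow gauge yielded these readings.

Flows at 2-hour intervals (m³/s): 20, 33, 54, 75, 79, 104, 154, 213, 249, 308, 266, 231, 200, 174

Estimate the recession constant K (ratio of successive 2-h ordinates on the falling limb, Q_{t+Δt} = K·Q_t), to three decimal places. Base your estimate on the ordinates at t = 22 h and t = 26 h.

Using the recession-limb readings at t = 22 h and t = 26 h: Q falls from 231 to 174 m³/s over 2 intervals.
K = (Q₂/Q₁)^(1/2) = (174/231)^(1/2) = 0.868.

K ≈ 0.868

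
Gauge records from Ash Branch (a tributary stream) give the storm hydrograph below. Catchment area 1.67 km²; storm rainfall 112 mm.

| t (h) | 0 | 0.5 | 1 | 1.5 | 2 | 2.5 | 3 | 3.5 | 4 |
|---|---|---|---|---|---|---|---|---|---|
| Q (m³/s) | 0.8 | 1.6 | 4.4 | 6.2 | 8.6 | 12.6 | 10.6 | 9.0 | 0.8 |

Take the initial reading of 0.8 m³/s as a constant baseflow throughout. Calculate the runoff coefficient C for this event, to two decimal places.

ΣQ_DR = 47.40 m³/s; V = ΣQ_DR·Δt = 85320 m³.
Runoff depth d = V / A = 51.09 mm.
C = d / P = 51.09 / 112 = 0.46.

C ≈ 0.46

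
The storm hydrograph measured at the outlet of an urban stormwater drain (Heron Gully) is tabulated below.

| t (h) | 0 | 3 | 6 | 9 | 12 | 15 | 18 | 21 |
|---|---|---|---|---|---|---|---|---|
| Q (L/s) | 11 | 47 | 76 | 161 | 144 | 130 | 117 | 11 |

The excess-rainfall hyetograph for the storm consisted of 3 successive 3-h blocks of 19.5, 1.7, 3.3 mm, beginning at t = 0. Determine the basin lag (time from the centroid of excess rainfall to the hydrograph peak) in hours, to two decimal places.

t_L ≈ 6.48 h

Centroid of excess rainfall: t_c = Σ P_i·t̄_i / ΣP_i = 2.5163 h (block centres at 1.5, 4.5, 7.5 h).
Hydrograph peak occurs at t = 9 h, so basin lag t_L = 9 − 2.5163 = 6.48 h.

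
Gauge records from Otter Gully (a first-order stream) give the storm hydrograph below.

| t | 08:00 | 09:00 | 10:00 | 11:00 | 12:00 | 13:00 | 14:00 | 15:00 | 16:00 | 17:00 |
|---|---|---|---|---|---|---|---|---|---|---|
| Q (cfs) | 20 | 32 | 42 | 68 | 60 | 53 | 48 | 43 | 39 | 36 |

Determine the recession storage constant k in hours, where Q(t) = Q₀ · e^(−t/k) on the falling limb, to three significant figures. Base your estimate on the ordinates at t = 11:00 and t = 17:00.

On the falling limb, Q drops from 68 to 36 cfs between t = 11:00 and t = 17:00 (Δt = 6 h).
k = −Δt / ln(Q₂/Q₁) = −6 / ln(36/68) = 9.43 h.

k ≈ 9.43 h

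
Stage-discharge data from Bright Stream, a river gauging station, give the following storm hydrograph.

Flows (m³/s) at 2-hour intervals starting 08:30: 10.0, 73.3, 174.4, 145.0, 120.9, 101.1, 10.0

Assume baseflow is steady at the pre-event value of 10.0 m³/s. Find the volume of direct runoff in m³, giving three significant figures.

Direct-runoff ordinates (Q − Q_b): 0.0, 63.3, 164.4, 135.0, 110.9, 91.1, 0.0 m³/s.
ΣQ_DR = 564.7 m³/s.
With Δt = 2 h = 7200 s, V = ΣQ_DR · Δt = 564.7 × 7200 = 4.07 × 10^6 m³.

V ≈ 4.07 × 10^6 m³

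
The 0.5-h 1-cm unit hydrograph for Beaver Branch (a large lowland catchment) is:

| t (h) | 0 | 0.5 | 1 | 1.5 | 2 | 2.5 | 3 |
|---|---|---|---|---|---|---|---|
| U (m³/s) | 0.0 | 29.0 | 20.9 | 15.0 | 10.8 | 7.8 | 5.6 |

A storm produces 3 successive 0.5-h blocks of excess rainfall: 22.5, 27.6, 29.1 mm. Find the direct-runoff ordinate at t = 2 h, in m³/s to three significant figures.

By discrete convolution, Q_j = Σ (P_i / 10 mm) · U_{j−i}.
At t = 2 h (j=4): Q = (22.5/10)·10.8 + (27.6/10)·15.0 + (29.1/10)·20.9 = 127 m³/s.

Q ≈ 127 m³/s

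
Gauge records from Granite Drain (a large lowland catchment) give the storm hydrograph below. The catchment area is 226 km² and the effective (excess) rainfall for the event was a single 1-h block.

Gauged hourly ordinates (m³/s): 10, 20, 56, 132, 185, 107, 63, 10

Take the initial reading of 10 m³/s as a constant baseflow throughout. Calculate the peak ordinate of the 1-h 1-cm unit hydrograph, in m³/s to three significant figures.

U_p ≈ 218 m³/s

Direct runoff: 0.0, 10.0, 46.0, 122.0, 175.0, 97.0, 53.0, 0.0 m³/s; ΣQ_DR = 503.0 m³/s, peak = 175.0 m³/s.
Runoff depth d = ΣQ_DR·Δt / A = 503.0 × 3600 / (226 km²) = 8.012 mm.
The 1-cm UH is the DRH scaled by (10 mm)/d, so U_p = 175.0 × 10/8.012 = 218 m³/s.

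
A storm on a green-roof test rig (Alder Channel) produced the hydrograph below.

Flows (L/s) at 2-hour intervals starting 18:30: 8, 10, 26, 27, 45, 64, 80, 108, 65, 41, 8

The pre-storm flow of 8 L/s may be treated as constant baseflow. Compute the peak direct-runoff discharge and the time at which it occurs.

Q_p = 100.0 L/s at t = 08:30

Subtracting baseflow gives direct-runoff ordinates: 0.0, 2.0, 18.0, 19.0, 37.0, 56.0, 72.0, 100.0, 57.0, 33.0, 0.0 L/s.
The maximum is 100.0 L/s, occurring at the reading for t = 08:30.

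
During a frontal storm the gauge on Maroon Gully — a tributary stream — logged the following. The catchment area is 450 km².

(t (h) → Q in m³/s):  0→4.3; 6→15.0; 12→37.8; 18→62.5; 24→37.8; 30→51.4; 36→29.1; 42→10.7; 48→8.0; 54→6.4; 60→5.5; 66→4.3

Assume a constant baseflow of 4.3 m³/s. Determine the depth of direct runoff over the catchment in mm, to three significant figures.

Direct runoff: 0.0, 10.7, 33.5, 58.2, 33.5, 47.1, 24.8, 6.4, 3.7, 2.1, 1.2, 0.0 m³/s; ΣQ_DR = 221.2 m³/s.
V = ΣQ_DR · Δt = 221.2 × 21600 s = 4.778 × 10^6 m³.
Over A = 450 km², depth = V / A = 10.6 mm.

d ≈ 10.6 mm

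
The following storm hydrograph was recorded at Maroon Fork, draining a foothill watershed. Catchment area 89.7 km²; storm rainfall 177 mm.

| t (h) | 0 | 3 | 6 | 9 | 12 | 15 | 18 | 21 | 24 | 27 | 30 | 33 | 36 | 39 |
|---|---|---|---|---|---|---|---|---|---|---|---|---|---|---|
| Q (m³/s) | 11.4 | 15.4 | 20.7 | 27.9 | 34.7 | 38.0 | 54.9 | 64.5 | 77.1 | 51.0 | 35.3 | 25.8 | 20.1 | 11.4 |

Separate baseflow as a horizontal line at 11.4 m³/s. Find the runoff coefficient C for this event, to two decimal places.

ΣQ_DR = 328.6 m³/s; V = ΣQ_DR·Δt = 3.549 × 10^6 m³.
Runoff depth d = V / A = 39.56 mm.
C = d / P = 39.56 / 177 = 0.22.

C ≈ 0.22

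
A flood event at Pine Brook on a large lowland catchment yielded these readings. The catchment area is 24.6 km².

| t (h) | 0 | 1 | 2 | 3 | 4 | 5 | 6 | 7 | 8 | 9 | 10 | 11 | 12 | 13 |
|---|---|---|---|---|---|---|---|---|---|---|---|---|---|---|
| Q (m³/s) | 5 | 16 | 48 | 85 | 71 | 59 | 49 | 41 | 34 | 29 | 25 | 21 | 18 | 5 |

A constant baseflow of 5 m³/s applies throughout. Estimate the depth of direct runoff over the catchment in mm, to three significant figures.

Direct runoff: 0.0, 11.0, 43.0, 80.0, 66.0, 54.0, 44.0, 36.0, 29.0, 24.0, 20.0, 16.0, 13.0, 0.0 m³/s; ΣQ_DR = 436.0 m³/s.
V = ΣQ_DR · Δt = 436.0 × 3600 s = 1.570 × 10^6 m³.
Over A = 24.6 km², depth = V / A = 63.8 mm.

d ≈ 63.8 mm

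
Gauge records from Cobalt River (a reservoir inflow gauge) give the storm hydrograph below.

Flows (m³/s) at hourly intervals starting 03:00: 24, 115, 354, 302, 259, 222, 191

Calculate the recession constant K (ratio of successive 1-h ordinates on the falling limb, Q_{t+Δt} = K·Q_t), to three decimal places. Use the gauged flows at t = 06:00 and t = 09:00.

K ≈ 0.858

Using the recession-limb readings at t = 06:00 and t = 09:00: Q falls from 302 to 191 m³/s over 3 intervals.
K = (Q₂/Q₁)^(1/3) = (191/302)^(1/3) = 0.858.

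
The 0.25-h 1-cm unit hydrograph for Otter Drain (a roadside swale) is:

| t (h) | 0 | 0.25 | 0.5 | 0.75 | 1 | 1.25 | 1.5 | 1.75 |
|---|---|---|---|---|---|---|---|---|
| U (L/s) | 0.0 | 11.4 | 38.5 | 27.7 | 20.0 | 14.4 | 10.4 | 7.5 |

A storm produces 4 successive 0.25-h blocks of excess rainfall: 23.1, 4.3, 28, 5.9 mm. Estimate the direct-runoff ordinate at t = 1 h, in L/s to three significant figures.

By discrete convolution, Q_j = Σ (P_i / 10 mm) · U_{j−i}.
At t = 1 h (j=4): Q = (23.1/10)·20.0 + (4.3/10)·27.7 + (28/10)·38.5 + (5.9/10)·11.4 = 173 L/s.

Q ≈ 173 L/s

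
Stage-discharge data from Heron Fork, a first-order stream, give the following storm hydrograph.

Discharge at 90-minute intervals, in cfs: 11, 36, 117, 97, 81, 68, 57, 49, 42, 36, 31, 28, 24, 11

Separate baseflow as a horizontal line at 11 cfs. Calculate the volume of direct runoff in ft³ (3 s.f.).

V ≈ 2.88 × 10^6 ft³

Direct-runoff ordinates (Q − Q_b): 0.0, 25.0, 106.0, 86.0, 70.0, 57.0, 46.0, 38.0, 31.0, 25.0, 20.0, 17.0, 13.0, 0.0 cfs.
ΣQ_DR = 534.0 cfs.
With Δt = 1.5 h = 5400 s, V = ΣQ_DR · Δt = 534.0 × 5400 = 2.88 × 10^6 ft³.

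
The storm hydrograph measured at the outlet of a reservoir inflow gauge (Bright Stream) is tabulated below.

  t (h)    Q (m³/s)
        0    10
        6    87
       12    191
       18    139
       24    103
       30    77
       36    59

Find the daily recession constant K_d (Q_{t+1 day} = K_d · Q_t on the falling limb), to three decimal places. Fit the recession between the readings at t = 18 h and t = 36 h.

K_d ≈ 0.319

Between t = 18 h and t = 36 h the flow falls from 139 to 59 m³/s over 3×6 h = 18 h.
Per-interval ratio K = (59/139)^(1/3) = 0.7515; K_d = K^(24/6) = 0.319.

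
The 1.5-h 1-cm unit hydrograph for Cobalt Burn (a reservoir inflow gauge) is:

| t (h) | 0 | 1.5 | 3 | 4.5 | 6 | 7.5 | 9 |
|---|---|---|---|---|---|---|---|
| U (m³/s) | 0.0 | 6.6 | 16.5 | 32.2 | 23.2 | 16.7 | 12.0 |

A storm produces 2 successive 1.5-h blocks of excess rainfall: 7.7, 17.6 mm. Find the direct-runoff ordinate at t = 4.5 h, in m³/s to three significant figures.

By discrete convolution, Q_j = Σ (P_i / 10 mm) · U_{j−i}.
At t = 4.5 h (j=3): Q = (7.7/10)·32.2 + (17.6/10)·16.5 = 53.8 m³/s.

Q ≈ 53.8 m³/s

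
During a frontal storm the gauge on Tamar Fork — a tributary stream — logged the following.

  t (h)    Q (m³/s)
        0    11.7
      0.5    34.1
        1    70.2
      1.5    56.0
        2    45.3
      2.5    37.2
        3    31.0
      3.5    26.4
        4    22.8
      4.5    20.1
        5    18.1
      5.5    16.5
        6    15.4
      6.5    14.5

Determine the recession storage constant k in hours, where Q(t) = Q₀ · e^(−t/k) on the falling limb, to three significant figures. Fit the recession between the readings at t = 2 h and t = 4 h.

k ≈ 2.91 h

On the falling limb, Q drops from 45.3 to 22.8 m³/s between t = 2 h and t = 4 h (Δt = 2 h).
k = −Δt / ln(Q₂/Q₁) = −2 / ln(22.8/45.3) = 2.91 h.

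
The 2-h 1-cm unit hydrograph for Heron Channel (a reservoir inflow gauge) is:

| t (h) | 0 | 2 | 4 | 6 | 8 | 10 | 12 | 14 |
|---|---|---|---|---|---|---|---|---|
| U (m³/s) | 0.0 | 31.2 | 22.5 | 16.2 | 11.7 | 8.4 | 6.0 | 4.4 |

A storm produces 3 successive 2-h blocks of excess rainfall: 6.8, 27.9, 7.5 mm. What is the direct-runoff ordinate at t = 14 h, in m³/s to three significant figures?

By discrete convolution, Q_j = Σ (P_i / 10 mm) · U_{j−i}.
At t = 14 h (j=7): Q = (6.8/10)·4.4 + (27.9/10)·6.0 + (7.5/10)·8.4 = 26.0 m³/s.

Q ≈ 26.0 m³/s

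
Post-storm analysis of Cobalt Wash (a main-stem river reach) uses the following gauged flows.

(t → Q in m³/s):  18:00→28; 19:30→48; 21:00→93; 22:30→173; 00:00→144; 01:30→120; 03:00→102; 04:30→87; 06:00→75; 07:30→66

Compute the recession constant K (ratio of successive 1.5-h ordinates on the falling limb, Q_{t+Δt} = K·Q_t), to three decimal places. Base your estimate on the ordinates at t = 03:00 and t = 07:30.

Using the recession-limb readings at t = 03:00 and t = 07:30: Q falls from 102 to 66 m³/s over 3 intervals.
K = (Q₂/Q₁)^(1/3) = (66/102)^(1/3) = 0.865.

K ≈ 0.865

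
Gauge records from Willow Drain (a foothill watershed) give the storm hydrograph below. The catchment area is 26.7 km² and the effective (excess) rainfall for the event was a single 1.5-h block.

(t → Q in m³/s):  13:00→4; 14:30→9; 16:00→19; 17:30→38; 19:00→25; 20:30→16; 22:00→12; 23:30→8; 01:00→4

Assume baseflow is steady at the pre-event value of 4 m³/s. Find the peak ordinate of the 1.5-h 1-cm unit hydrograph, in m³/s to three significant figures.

U_p ≈ 17.0 m³/s

Direct runoff: 0.0, 5.0, 15.0, 34.0, 21.0, 12.0, 8.0, 4.0, 0.0 m³/s; ΣQ_DR = 99.00 m³/s, peak = 34.0 m³/s.
Runoff depth d = ΣQ_DR·Δt / A = 99.00 × 5400 / (26.7 km²) = 20.02 mm.
The 1-cm UH is the DRH scaled by (10 mm)/d, so U_p = 34.0 × 10/20.02 = 17.0 m³/s.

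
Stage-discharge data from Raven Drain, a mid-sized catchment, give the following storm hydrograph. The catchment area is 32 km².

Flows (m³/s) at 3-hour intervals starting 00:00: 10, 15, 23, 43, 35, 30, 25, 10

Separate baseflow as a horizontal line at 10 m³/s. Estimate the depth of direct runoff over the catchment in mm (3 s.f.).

d ≈ 37.5 mm

Direct runoff: 0.0, 5.0, 13.0, 33.0, 25.0, 20.0, 15.0, 0.0 m³/s; ΣQ_DR = 111.0 m³/s.
V = ΣQ_DR · Δt = 111.0 × 10800 s = 1.199 × 10^6 m³.
Over A = 32 km², depth = V / A = 37.5 mm.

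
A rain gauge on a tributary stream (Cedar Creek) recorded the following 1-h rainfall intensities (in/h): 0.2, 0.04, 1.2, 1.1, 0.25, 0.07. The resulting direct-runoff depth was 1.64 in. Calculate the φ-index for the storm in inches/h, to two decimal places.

Only the 2 blocks with intensity above φ contribute runoff: 1.2, 1.1 in/h.
Σ(I−φ)·Δt = d  ⇒  (1.2+1.1 − 2φ)·1 = 1.64
φ = (2.300 − 1.64/1) / 2 = 0.33 in/h.

φ ≈ 0.33 in/h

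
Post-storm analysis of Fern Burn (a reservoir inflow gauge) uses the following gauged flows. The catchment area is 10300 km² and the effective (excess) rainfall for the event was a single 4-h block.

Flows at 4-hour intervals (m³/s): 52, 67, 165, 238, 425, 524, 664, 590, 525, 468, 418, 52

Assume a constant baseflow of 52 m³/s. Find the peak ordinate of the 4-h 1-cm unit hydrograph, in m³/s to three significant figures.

Direct runoff: 0.0, 15.0, 113.0, 186.0, 373.0, 472.0, 612.0, 538.0, 473.0, 416.0, 366.0, 0.0 m³/s; ΣQ_DR = 3564 m³/s, peak = 612.0 m³/s.
Runoff depth d = ΣQ_DR·Δt / A = 3564 × 14400 / (10300 km²) = 4.983 mm.
The 1-cm UH is the DRH scaled by (10 mm)/d, so U_p = 612.0 × 10/4.983 = 1230 m³/s.

U_p ≈ 1230 m³/s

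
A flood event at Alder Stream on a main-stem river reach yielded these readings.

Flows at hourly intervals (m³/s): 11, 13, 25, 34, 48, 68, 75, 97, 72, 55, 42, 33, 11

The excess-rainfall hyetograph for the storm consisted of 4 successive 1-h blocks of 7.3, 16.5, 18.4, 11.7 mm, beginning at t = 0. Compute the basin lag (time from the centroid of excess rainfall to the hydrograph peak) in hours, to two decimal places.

Centroid of excess rainfall: t_c = Σ P_i·t̄_i / ΣP_i = 2.1401 h (block centres at 0.5, 1.5, 2.5, 3.5 h).
Hydrograph peak occurs at t = 7 h, so basin lag t_L = 7 − 2.1401 = 4.86 h.

t_L ≈ 4.86 h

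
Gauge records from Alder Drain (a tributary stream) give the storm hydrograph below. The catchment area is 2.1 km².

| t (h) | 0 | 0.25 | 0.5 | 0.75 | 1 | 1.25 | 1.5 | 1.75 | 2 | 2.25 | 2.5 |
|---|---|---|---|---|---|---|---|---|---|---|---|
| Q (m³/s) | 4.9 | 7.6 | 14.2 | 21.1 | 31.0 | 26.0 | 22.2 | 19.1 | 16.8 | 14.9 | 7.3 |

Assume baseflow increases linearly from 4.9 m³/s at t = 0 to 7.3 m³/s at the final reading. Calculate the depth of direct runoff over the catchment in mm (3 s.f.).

d ≈ 50.6 mm

Direct runoff: 0.00, 2.46, 8.82, 15.48, 25.14, 19.90, 15.86, 12.52, 9.98, 7.84, 0.00 m³/s; ΣQ_DR = 118.0 m³/s.
V = ΣQ_DR · Δt = 118.0 × 900 s = 1.062 × 10^5 m³.
Over A = 2.1 km², depth = V / A = 50.6 mm.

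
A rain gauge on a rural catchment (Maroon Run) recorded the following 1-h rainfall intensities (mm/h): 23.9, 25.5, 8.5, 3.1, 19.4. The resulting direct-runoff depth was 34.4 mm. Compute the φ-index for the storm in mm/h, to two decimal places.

φ ≈ 11.47 mm/h

Only the 3 blocks with intensity above φ contribute runoff: 23.9, 25.5, 19.4 mm/h.
Σ(I−φ)·Δt = d  ⇒  (23.9+25.5+19.4 − 3φ)·1 = 34.4
φ = (68.80 − 34.4/1) / 3 = 11.47 mm/h.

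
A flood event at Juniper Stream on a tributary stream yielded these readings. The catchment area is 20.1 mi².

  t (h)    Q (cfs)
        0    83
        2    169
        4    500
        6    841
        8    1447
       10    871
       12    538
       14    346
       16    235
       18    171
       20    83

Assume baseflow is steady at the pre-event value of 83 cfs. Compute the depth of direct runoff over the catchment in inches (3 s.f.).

d ≈ 0.674 in

Direct runoff: 0.0, 86.0, 417.0, 758.0, 1364.0, 788.0, 455.0, 263.0, 152.0, 88.0, 0.0 cfs; ΣQ_DR = 4371 cfs.
V = ΣQ_DR · Δt = 4371 × 7200 s = 3.147 × 10^7 ft³.
Over A = 20.1 mi², depth = V / A = 0.674 in.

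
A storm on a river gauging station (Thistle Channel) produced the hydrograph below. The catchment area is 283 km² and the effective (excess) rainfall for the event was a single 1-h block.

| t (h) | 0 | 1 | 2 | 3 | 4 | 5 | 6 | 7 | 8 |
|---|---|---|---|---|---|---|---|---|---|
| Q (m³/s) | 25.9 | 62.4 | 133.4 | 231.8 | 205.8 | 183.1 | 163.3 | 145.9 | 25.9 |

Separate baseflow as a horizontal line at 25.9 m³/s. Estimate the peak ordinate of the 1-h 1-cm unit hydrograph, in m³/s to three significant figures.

Direct runoff: 0.0, 36.5, 107.5, 205.9, 179.9, 157.2, 137.4, 120.0, 0.0 m³/s; ΣQ_DR = 944.4 m³/s, peak = 205.9 m³/s.
Runoff depth d = ΣQ_DR·Δt / A = 944.4 × 3600 / (283 km²) = 12.01 mm.
The 1-cm UH is the DRH scaled by (10 mm)/d, so U_p = 205.9 × 10/12.01 = 171 m³/s.

U_p ≈ 171 m³/s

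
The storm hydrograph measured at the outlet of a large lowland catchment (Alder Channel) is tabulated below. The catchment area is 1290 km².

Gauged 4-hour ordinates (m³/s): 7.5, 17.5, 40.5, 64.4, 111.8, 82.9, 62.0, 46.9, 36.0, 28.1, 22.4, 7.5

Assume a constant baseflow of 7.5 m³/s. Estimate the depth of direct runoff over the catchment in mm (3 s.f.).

Direct runoff: 0.0, 10.0, 33.0, 56.9, 104.3, 75.4, 54.5, 39.4, 28.5, 20.6, 14.9, 0.0 m³/s; ΣQ_DR = 437.5 m³/s.
V = ΣQ_DR · Δt = 437.5 × 14400 s = 6.300 × 10^6 m³.
Over A = 1290 km², depth = V / A = 4.88 mm.

d ≈ 4.88 mm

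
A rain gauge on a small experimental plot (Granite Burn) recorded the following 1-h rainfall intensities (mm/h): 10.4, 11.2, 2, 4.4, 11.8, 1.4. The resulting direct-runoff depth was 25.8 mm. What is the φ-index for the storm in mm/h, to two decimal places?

φ ≈ 3.00 mm/h

Only the 4 blocks with intensity above φ contribute runoff: 10.4, 11.2, 4.4, 11.8 mm/h.
Σ(I−φ)·Δt = d  ⇒  (10.4+11.2+4.4+11.8 − 4φ)·1 = 25.8
φ = (37.80 − 25.8/1) / 4 = 3.00 mm/h.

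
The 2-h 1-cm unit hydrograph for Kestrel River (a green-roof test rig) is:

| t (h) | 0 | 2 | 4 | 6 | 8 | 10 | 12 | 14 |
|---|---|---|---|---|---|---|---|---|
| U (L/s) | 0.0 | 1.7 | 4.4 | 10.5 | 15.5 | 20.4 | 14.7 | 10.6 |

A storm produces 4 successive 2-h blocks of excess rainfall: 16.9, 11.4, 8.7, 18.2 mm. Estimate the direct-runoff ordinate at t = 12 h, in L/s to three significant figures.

Q ≈ 80.7 L/s

By discrete convolution, Q_j = Σ (P_i / 10 mm) · U_{j−i}.
At t = 12 h (j=6): Q = (16.9/10)·14.7 + (11.4/10)·20.4 + (8.7/10)·15.5 + (18.2/10)·10.5 = 80.7 L/s.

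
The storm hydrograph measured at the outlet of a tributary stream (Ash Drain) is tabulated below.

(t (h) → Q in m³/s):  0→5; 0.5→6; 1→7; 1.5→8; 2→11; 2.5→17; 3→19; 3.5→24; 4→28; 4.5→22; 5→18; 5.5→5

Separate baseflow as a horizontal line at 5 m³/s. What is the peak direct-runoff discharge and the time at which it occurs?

Q_p = 23.0 m³/s at t = 4 h

Subtracting baseflow gives direct-runoff ordinates: 0.0, 1.0, 2.0, 3.0, 6.0, 12.0, 14.0, 19.0, 23.0, 17.0, 13.0, 0.0 m³/s.
The maximum is 23.0 m³/s, occurring at the reading for t = 4 h.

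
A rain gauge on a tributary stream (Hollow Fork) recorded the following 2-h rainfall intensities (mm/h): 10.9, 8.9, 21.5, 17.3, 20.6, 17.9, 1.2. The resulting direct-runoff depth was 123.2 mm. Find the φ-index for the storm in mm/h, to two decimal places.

Only the 6 blocks with intensity above φ contribute runoff: 10.9, 8.9, 21.5, 17.3, 20.6, 17.9 mm/h.
Σ(I−φ)·Δt = d  ⇒  (10.9+8.9+21.5+17.3+20.6+17.9 − 6φ)·2 = 123.2
φ = (97.10 − 123.2/2) / 6 = 5.92 mm/h.

φ ≈ 5.92 mm/h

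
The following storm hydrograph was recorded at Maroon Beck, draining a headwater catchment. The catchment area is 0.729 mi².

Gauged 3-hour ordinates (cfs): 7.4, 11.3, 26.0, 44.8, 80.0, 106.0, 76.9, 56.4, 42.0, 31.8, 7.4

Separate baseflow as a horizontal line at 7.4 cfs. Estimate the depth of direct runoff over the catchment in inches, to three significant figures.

d ≈ 2.61 in

Direct runoff: 0.0, 3.9, 18.6, 37.4, 72.6, 98.6, 69.5, 49.0, 34.6, 24.4, 0.0 cfs; ΣQ_DR = 408.6 cfs.
V = ΣQ_DR · Δt = 408.6 × 10800 s = 4.413 × 10^6 ft³.
Over A = 0.729 mi², depth = V / A = 2.61 in.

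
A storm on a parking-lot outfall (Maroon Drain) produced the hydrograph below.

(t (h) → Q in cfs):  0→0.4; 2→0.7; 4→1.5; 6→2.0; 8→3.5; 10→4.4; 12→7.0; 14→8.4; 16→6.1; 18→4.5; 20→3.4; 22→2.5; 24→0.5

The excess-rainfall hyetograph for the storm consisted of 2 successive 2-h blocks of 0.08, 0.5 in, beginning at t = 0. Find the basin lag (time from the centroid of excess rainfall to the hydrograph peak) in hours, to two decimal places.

t_L ≈ 11.28 h

Centroid of excess rainfall: t_c = Σ P_i·t̄_i / ΣP_i = 2.7241 h (block centres at 1, 3 h).
Hydrograph peak occurs at t = 14 h, so basin lag t_L = 14 − 2.7241 = 11.28 h.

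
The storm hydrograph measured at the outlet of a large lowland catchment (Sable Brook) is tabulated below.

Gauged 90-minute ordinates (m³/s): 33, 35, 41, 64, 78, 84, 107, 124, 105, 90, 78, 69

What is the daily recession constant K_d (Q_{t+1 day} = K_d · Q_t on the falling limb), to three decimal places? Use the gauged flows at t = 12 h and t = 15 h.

K_d ≈ 0.093

Between t = 12 h and t = 15 h the flow falls from 105 to 78 m³/s over 2×1.5 h = 3 h.
Per-interval ratio K = (78/105)^(1/2) = 0.8619; K_d = K^(24/1.5) = 0.093.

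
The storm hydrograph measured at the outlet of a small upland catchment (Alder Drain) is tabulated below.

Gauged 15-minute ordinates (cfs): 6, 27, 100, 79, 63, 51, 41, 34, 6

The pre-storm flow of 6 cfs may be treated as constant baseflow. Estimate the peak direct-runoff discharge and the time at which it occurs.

Subtracting baseflow gives direct-runoff ordinates: 0.0, 21.0, 94.0, 73.0, 57.0, 45.0, 35.0, 28.0, 0.0 cfs.
The maximum is 94.0 cfs, occurring at the reading for t = 0.5 h.

Q_p = 94.0 cfs at t = 0.5 h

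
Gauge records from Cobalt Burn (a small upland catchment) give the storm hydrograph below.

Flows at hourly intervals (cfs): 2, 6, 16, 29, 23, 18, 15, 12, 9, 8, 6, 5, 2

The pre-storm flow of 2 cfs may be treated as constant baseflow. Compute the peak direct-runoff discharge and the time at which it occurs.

Q_p = 27.0 cfs at t = 3 h

Subtracting baseflow gives direct-runoff ordinates: 0.0, 4.0, 14.0, 27.0, 21.0, 16.0, 13.0, 10.0, 7.0, 6.0, 4.0, 3.0, 0.0 cfs.
The maximum is 27.0 cfs, occurring at the reading for t = 3 h.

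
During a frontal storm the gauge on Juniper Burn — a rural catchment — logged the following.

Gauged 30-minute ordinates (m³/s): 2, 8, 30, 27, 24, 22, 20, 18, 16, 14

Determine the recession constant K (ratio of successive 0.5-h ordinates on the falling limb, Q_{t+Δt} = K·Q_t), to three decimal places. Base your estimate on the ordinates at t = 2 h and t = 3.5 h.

Using the recession-limb readings at t = 2 h and t = 3.5 h: Q falls from 24 to 18 m³/s over 3 intervals.
K = (Q₂/Q₁)^(1/3) = (18/24)^(1/3) = 0.909.

K ≈ 0.909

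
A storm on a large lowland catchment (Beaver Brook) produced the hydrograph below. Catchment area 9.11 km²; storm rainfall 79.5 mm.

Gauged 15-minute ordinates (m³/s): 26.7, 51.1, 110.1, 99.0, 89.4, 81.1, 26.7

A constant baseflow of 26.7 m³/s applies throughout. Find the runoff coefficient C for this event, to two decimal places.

C ≈ 0.37

ΣQ_DR = 297.2 m³/s; V = ΣQ_DR·Δt = 2.675 × 10^5 m³.
Runoff depth d = V / A = 29.36 mm.
C = d / P = 29.36 / 79.5 = 0.37.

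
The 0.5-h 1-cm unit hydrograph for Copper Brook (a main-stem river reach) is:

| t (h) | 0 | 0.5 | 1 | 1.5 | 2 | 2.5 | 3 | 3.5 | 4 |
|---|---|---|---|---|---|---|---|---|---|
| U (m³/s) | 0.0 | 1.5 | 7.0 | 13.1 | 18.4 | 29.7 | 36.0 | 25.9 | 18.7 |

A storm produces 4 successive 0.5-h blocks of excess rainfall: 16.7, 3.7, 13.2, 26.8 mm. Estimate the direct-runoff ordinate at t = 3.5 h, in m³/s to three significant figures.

By discrete convolution, Q_j = Σ (P_i / 10 mm) · U_{j−i}.
At t = 3.5 h (j=7): Q = (16.7/10)·25.9 + (3.7/10)·36.0 + (13.2/10)·29.7 + (26.8/10)·18.4 = 145 m³/s.

Q ≈ 145 m³/s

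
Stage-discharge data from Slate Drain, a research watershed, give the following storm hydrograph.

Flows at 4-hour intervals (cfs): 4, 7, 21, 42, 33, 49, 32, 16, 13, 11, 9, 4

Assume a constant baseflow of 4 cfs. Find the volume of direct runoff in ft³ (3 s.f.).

Direct-runoff ordinates (Q − Q_b): 0.0, 3.0, 17.0, 38.0, 29.0, 45.0, 28.0, 12.0, 9.0, 7.0, 5.0, 0.0 cfs.
ΣQ_DR = 193.0 cfs.
With Δt = 4 h = 14400 s, V = ΣQ_DR · Δt = 193.0 × 14400 = 2.78 × 10^6 ft³.

V ≈ 2.78 × 10^6 ft³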